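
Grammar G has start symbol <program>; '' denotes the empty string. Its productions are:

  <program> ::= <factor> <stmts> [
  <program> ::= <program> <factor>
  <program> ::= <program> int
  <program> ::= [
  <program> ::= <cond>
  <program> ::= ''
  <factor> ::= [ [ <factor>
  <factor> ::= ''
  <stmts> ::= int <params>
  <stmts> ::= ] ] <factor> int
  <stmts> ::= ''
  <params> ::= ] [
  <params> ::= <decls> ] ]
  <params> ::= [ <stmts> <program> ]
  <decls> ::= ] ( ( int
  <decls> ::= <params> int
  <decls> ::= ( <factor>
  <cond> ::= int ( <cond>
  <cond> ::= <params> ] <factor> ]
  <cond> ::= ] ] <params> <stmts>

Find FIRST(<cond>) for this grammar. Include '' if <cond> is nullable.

<cond> ::= int ( <cond> contributes {int}.
From <cond> ::= <params> ] <factor> ]: add FIRST(<params>) = { (, [, ] }.
<cond> ::= ] ] <params> <stmts> contributes {]}.
Union: FIRST(<cond>) = { (, [, ], int }.

{ (, [, ], int }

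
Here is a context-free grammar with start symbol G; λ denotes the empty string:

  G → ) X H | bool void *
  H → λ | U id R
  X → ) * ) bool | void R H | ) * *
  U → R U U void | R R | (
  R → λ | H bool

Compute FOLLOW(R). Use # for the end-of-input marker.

{ #, (, bool, id, void }

In H → U id R: R is at the end, add FOLLOW(H) = { #, (, bool, id, void }.
In X → void R H: add FIRST(H)\{λ} = { (, bool, id, void }.
  Since H is nullable, also add FOLLOW(X) = { #, (, bool, id, void }.
In U → R U U void: add FIRST(U U void) = { (, bool, id, void }.
In U → R R: add FIRST(R)\{λ} = { (, bool, id, void }.
  Since R is nullable, also add FOLLOW(U) = { (, bool, id, void }.
In U → R R: R is at the end, add FOLLOW(U) = { (, bool, id, void }.
Union: FOLLOW(R) = { #, (, bool, id, void }.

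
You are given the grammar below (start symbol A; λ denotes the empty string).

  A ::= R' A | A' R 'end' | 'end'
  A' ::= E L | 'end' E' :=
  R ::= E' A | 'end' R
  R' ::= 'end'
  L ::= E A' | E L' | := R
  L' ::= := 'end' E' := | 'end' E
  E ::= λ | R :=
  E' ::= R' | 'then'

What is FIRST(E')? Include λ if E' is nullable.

From E' ::= R': add FIRST(R') = { 'end' }.
E' ::= 'then' contributes {'then'}.
Union: FIRST(E') = { 'end', 'then' }.

{ 'end', 'then' }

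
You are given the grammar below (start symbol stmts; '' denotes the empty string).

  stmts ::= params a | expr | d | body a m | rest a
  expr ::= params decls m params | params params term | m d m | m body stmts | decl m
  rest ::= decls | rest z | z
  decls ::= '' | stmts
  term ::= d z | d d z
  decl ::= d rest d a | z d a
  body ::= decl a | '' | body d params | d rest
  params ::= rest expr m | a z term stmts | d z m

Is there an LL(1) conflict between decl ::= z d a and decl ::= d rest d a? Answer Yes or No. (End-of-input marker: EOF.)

FIRST(z d a) = { z } and FIRST(d rest d a) = { d }.
The FIRST sets are disjoint and neither alternative is nullable — no conflict.

No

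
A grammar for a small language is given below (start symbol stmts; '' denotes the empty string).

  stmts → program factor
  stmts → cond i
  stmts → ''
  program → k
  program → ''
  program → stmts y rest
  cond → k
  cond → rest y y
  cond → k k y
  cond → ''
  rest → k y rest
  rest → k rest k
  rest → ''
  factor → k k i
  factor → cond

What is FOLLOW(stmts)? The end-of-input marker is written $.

{ $, y }

stmts is the start symbol, so $ ∈ FOLLOW(stmts).
In program → stmts y rest: add FIRST(y rest) = { y }.
Union: FOLLOW(stmts) = { $, y }.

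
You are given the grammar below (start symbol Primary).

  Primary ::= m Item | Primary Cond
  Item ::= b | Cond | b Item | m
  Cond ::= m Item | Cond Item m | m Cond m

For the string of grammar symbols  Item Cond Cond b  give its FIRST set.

Add FIRST(Item) = { b, m }; Item is not nullable, stop.

{ b, m }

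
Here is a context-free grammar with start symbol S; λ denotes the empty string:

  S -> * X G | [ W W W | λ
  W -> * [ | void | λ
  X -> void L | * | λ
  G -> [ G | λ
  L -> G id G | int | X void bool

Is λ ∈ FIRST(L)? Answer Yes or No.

No

Nullable nonterminals: G, S, W, X.
No production of L has an RHS whose symbols are all nullable, so L is not nullable.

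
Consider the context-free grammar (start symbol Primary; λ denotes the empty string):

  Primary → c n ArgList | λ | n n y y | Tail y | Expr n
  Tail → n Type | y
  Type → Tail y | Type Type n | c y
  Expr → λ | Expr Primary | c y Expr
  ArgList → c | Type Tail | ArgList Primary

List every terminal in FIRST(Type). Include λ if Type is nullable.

{ c, n, y }

From Type → Tail y: add FIRST(Tail) = { n, y }.
From Type → Type Type n: add FIRST(Type) = { c, n, y }.
Type → c y contributes {c}.
Union: FIRST(Type) = { c, n, y }.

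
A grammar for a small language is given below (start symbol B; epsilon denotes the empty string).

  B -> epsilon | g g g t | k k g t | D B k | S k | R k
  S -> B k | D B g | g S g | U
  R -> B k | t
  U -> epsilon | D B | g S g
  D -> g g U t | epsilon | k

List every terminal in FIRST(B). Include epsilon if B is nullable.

{ g, k, t, epsilon }

B -> epsilon contributes epsilon.
B -> g g g t contributes {g}.
B -> k k g t contributes {k}.
From B -> D B k: D, B nullable, take FIRST(D) ∪ FIRST(B) ∪ {k} = { g, k, t }.
From B -> S k: S nullable, take FIRST(S) ∪ {k} = { g, k, t }.
From B -> R k: add FIRST(R) = { g, k, t }.
Union: FIRST(B) = { g, k, t, epsilon }.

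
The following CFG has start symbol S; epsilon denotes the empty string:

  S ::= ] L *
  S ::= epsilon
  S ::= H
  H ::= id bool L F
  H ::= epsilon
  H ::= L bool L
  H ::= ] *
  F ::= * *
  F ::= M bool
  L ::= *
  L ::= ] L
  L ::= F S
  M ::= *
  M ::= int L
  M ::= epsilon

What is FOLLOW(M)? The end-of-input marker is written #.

In F ::= M bool: add FIRST(bool) = { bool }.
Union: FOLLOW(M) = { bool }.

{ bool }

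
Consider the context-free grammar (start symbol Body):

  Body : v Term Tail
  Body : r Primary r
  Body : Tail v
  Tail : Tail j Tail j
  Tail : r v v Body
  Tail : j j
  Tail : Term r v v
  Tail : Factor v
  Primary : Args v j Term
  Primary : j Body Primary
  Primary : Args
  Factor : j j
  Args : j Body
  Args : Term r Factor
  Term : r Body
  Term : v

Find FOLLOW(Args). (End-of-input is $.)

In Primary : Args v j Term: add FIRST(v j Term) = { v }.
In Primary : Args: Args is at the end, add FOLLOW(Primary) = { r }.
Union: FOLLOW(Args) = { r, v }.

{ r, v }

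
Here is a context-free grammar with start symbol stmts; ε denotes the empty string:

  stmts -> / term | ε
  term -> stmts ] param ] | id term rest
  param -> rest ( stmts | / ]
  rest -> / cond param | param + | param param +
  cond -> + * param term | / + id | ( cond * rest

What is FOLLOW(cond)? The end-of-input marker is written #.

In rest -> / cond param: add FIRST(param) = { / }.
In cond -> ( cond * rest: add FIRST(* rest) = { * }.
Union: FOLLOW(cond) = { *, / }.

{ *, / }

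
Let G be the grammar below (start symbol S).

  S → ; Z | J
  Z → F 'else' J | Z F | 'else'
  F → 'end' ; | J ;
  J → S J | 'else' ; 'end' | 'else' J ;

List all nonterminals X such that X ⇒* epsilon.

{ } (none)

No nonterminal has an empty production or an RHS whose symbols are all nullable.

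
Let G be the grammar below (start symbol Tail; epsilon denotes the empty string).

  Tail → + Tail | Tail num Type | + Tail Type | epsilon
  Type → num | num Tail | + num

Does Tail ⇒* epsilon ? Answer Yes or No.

Tail has an epsilon-production, so Tail ⇒ epsilon.

Yes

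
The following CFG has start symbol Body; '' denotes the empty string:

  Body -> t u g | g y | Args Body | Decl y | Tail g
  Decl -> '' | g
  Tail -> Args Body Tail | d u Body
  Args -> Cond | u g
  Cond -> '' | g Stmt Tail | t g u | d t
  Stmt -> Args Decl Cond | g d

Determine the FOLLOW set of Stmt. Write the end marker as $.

In Cond -> g Stmt Tail: add FIRST(Tail) = { d, g, t, u, y }.
Union: FOLLOW(Stmt) = { d, g, t, u, y }.

{ d, g, t, u, y }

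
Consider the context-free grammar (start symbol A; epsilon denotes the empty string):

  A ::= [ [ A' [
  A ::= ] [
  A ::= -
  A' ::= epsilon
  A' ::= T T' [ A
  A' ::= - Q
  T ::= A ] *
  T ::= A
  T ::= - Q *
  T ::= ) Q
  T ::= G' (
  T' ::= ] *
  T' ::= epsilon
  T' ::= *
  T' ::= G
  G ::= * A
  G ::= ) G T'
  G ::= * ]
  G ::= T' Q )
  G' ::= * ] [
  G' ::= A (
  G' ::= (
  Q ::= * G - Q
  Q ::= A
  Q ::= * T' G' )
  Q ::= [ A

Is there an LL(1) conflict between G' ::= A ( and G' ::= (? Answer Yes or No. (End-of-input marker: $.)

No

FIRST(A () = { -, [, ] } and FIRST(() = { ( }.
The FIRST sets are disjoint and neither alternative is nullable — no conflict.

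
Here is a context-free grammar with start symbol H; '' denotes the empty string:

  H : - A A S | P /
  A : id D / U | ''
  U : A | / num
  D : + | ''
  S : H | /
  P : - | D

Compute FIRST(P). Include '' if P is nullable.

P : - contributes {-}.
From P : D: add FIRST(D) = { +, '' } (including '' since D is nullable).
Union: FIRST(P) = { +, -, '' }.

{ +, -, '' }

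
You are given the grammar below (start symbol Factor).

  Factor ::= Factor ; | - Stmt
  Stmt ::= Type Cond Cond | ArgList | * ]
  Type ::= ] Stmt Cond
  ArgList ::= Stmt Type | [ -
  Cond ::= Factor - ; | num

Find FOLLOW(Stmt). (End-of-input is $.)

{ $, -, ;, ], num }

In Factor ::= - Stmt: Stmt is at the end, add FOLLOW(Factor) = { $, -, ; }.
In Type ::= ] Stmt Cond: add FIRST(Cond) = { -, num }.
In ArgList ::= Stmt Type: add FIRST(Type) = { ] }.
Union: FOLLOW(Stmt) = { $, -, ;, ], num }.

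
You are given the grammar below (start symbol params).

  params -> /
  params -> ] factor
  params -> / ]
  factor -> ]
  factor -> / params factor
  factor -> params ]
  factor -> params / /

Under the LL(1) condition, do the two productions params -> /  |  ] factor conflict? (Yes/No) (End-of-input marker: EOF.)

FIRST(/) = { / } and FIRST(] factor) = { ] }.
The FIRST sets are disjoint and neither alternative is nullable — no conflict.

No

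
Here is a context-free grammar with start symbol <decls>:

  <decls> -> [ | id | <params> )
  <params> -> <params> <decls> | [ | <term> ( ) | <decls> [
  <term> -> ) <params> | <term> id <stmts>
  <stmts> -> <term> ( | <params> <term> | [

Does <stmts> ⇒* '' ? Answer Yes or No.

No

No nonterminal in this grammar is nullable.
No production of <stmts> has an RHS whose symbols are all nullable, so <stmts> is not nullable.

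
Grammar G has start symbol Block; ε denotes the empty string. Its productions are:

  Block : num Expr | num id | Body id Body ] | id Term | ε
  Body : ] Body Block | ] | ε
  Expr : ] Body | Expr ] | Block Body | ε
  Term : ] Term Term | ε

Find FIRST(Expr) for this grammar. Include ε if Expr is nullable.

{ ], id, num, ε }

Expr : ] Body contributes {]}.
From Expr : Expr ]: Expr nullable, take FIRST(Expr) ∪ {]} = { ], id, num }.
From Expr : Block Body: Block, Body nullable, take FIRST(Block) ∪ FIRST(Body) = { ], id, num }; also ε since the whole RHS is nullable.
Expr : ε contributes ε.
Union: FIRST(Expr) = { ], id, num, ε }.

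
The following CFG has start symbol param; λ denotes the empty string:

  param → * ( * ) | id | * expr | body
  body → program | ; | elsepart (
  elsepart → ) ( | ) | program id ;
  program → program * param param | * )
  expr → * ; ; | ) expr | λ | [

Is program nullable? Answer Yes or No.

No

Nullable nonterminals: expr.
No production of program has an RHS whose symbols are all nullable, so program is not nullable.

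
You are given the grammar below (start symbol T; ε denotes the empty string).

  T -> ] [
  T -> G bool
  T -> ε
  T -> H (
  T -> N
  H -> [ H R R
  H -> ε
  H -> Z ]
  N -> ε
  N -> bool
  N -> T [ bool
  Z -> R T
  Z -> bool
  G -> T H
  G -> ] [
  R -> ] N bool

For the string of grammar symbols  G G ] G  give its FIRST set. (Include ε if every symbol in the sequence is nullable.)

{ (, [, ], bool }

Add FIRST(G)\{ε} = { (, [, ], bool }; G is nullable, continue.
Add FIRST(G)\{ε} = { (, [, ], bool }; G is nullable, continue.
] is a terminal; add {]} and stop.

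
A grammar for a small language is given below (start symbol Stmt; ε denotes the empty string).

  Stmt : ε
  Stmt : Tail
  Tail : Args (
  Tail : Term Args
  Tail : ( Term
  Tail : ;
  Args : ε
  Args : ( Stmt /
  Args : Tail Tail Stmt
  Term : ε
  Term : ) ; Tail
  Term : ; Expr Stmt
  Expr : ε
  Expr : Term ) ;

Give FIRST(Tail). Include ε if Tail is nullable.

From Tail : Args (: Args nullable, take FIRST(Args) ∪ {(} = { (, ), ; }.
From Tail : Term Args: Term, Args nullable, take FIRST(Term) ∪ FIRST(Args) = { (, ), ; }; also ε since the whole RHS is nullable.
Tail : ( Term contributes {(}.
Tail : ; contributes {;}.
Union: FIRST(Tail) = { (, ), ;, ε }.

{ (, ), ;, ε }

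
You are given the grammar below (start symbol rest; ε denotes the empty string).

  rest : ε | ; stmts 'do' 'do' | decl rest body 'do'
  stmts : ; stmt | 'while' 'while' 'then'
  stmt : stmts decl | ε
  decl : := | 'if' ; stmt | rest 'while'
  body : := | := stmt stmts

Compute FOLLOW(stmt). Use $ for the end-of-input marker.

In stmts : ; stmt: stmt is at the end, add FOLLOW(stmts) = { 'do', 'if', 'while', :=, ; }.
In decl : 'if' ; stmt: stmt is at the end, add FOLLOW(decl) = { 'do', 'if', 'while', :=, ; }.
In body : := stmt stmts: add FIRST(stmts) = { 'while', ; }.
Union: FOLLOW(stmt) = { 'do', 'if', 'while', :=, ; }.

{ 'do', 'if', 'while', :=, ; }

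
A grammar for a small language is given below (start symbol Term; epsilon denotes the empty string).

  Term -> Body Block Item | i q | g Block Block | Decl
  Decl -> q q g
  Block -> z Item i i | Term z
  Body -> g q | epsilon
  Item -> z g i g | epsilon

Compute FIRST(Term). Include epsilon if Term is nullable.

From Term -> Body Block Item: Body nullable, take FIRST(Body) ∪ FIRST(Block) = { g, i, q, z }.
Term -> i q contributes {i}.
Term -> g Block Block contributes {g}.
From Term -> Decl: add FIRST(Decl) = { q }.
Union: FIRST(Term) = { g, i, q, z }.

{ g, i, q, z }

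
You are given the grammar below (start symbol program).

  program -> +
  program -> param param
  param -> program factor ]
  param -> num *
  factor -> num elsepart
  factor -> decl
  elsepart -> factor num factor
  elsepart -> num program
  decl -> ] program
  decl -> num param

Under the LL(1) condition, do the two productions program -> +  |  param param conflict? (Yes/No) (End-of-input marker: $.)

Yes

FIRST(+) = { + } and FIRST(param param) = { +, num }.
Both contain +, so the two alternatives are not disjoint — LL(1) conflict.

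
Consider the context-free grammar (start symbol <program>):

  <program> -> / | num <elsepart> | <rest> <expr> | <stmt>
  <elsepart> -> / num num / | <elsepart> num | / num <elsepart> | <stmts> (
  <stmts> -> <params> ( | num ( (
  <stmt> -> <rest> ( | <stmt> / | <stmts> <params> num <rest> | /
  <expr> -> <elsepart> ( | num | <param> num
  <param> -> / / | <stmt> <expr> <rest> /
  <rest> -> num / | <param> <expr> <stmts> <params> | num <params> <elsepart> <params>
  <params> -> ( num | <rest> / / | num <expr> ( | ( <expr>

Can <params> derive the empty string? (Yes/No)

No

No nonterminal in this grammar is nullable.
No production of <params> has an RHS whose symbols are all nullable, so <params> is not nullable.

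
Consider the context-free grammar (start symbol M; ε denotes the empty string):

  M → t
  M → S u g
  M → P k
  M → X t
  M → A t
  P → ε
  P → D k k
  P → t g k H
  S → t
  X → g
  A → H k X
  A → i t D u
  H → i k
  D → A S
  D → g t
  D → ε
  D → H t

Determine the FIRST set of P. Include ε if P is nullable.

{ g, i, k, t, ε }

P → ε contributes ε.
From P → D k k: D nullable, take FIRST(D) ∪ {k} = { g, i, k }.
P → t g k H contributes {t}.
Union: FIRST(P) = { g, i, k, t, ε }.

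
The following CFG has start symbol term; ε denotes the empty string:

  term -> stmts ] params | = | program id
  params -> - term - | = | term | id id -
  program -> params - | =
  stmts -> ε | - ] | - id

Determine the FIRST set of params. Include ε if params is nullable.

params -> - term - contributes {-}.
params -> = contributes {=}.
From params -> term: add FIRST(term) = { -, =, ], id }.
params -> id id - contributes {id}.
Union: FIRST(params) = { -, =, ], id }.

{ -, =, ], id }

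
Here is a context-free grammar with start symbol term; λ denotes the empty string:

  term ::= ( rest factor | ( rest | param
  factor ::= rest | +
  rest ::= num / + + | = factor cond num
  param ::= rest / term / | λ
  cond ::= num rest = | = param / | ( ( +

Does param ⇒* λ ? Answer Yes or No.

param has an λ-production, so param ⇒ λ.

Yes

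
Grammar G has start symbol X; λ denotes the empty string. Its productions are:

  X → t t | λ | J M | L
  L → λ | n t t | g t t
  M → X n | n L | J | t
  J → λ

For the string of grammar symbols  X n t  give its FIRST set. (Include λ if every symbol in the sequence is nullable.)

{ g, n, t }

Add FIRST(X)\{λ} = { g, n, t }; X is nullable, continue.
n is a terminal; add {n} and stop.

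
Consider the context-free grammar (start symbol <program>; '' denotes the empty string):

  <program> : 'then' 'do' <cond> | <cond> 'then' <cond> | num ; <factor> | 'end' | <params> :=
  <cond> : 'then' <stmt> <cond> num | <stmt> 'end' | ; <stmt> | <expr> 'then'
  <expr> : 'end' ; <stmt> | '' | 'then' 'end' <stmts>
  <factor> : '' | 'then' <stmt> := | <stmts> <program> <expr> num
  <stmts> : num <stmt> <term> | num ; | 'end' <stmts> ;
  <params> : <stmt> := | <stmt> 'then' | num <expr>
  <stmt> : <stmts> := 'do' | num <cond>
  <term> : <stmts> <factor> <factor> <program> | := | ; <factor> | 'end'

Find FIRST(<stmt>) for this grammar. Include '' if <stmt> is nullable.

From <stmt> : <stmts> := 'do': add FIRST(<stmts>) = { 'end', num }.
<stmt> : num <cond> contributes {num}.
Union: FIRST(<stmt>) = { 'end', num }.

{ 'end', num }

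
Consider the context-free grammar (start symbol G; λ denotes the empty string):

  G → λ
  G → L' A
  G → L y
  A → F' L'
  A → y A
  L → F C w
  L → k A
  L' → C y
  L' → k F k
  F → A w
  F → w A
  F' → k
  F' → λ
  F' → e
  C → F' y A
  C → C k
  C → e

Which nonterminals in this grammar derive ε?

{ F', G }

Directly nullable (have an λ-production): G, F'.
No other nonterminal has a production whose RHS symbols are all nullable.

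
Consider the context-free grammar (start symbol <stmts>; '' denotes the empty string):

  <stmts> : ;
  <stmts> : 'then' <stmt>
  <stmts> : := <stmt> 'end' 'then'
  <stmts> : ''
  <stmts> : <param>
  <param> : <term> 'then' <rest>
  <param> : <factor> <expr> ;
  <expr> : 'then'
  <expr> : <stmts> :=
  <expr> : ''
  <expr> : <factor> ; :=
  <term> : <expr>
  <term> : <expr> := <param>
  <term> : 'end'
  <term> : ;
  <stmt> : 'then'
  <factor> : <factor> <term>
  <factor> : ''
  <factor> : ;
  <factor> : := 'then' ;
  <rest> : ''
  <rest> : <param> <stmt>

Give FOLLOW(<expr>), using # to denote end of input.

In <param> : <factor> <expr> ;: add FIRST(;) = { ; }.
In <term> : <expr>: <expr> is at the end, add FOLLOW(<term>) = { 'end', 'then', :=, ; }.
In <term> : <expr> := <param>: add FIRST(:= <param>) = { := }.
Union: FOLLOW(<expr>) = { 'end', 'then', :=, ; }.

{ 'end', 'then', :=, ; }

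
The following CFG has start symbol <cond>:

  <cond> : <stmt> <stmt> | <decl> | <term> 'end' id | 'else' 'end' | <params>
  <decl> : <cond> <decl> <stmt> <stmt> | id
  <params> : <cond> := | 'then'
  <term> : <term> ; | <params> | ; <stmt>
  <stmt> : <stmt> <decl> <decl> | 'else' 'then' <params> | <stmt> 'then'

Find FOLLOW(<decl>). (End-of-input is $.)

{ $, 'else', 'end', 'then', :=, ;, id }

In <cond> : <decl>: <decl> is at the end, add FOLLOW(<cond>) = { $, 'else', 'then', :=, ;, id }.
In <decl> : <cond> <decl> <stmt> <stmt>: add FIRST(<stmt> <stmt>) = { 'else' }.
In <stmt> : <stmt> <decl> <decl>: add FIRST(<decl>) = { 'else', 'then', ;, id }.
In <stmt> : <stmt> <decl> <decl>: <decl> is at the end, add FOLLOW(<stmt>) = { $, 'else', 'end', 'then', :=, ;, id }.
Union: FOLLOW(<decl>) = { $, 'else', 'end', 'then', :=, ;, id }.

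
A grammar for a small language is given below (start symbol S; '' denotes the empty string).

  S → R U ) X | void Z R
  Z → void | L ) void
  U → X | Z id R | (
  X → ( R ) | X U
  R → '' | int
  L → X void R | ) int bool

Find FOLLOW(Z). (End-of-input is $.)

{ $, id, int }

In S → void Z R: add FIRST(R)\{''} = { int }.
  Since R is nullable, also add FOLLOW(S) = { $ }.
In U → Z id R: add FIRST(id R) = { id }.
Union: FOLLOW(Z) = { $, id, int }.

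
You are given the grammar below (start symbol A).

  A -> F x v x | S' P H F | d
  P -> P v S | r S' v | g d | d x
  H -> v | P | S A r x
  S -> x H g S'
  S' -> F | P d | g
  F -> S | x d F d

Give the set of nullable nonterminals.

{ } (none)

No nonterminal has an empty production or an RHS whose symbols are all nullable.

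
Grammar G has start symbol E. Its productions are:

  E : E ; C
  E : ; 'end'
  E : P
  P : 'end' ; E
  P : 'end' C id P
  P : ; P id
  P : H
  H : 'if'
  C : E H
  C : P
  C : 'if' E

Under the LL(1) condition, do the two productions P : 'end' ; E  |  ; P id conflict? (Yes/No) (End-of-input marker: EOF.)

No

FIRST('end' ; E) = { 'end' } and FIRST(; P id) = { ; }.
The FIRST sets are disjoint and neither alternative is nullable — no conflict.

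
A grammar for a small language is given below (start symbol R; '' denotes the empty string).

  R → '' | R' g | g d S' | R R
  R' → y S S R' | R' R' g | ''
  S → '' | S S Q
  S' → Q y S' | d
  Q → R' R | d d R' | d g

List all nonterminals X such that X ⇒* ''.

{ Q, R, R', S }

Directly nullable (have an ''-production): R, R', S.
Q → R' R with every symbol nullable, so Q is nullable.
No other nonterminal has a production whose RHS symbols are all nullable.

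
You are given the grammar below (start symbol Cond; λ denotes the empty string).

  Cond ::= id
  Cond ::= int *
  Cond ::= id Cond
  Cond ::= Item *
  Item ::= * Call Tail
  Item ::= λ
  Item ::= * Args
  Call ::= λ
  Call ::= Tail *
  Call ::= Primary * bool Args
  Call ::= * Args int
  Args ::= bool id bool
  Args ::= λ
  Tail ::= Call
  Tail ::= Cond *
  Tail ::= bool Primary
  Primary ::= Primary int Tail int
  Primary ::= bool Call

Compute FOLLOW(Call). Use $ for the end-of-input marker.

{ *, bool, id, int }

In Item ::= * Call Tail: add FIRST(Tail)\{λ} = { *, bool, id, int }.
  Since Tail is nullable, also add FOLLOW(Item) = { * }.
In Tail ::= Call: Call is at the end, add FOLLOW(Tail) = { *, int }.
In Primary ::= bool Call: Call is at the end, add FOLLOW(Primary) = { *, int }.
Union: FOLLOW(Call) = { *, bool, id, int }.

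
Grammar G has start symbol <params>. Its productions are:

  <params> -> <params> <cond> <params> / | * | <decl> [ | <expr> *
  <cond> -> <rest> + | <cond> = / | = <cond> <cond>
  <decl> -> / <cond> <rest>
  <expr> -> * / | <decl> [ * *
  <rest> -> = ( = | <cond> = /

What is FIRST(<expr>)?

{ *, / }

<expr> -> * / contributes {*}.
From <expr> -> <decl> [ * *: add FIRST(<decl>) = { / }.
Union: FIRST(<expr>) = { *, / }.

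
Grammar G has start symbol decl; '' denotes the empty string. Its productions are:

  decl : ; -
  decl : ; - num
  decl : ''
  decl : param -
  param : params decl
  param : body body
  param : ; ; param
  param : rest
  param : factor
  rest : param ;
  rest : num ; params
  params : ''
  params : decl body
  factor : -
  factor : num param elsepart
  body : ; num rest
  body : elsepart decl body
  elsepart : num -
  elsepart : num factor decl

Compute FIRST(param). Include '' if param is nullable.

From param : params decl: params, decl nullable, take FIRST(params) ∪ FIRST(decl) = { -, ;, num }; also '' since the whole RHS is nullable.
From param : body body: add FIRST(body) = { ;, num }.
param : ; ; param contributes {;}.
From param : rest: add FIRST(rest) = { -, ;, num }.
From param : factor: add FIRST(factor) = { -, num }.
Union: FIRST(param) = { -, ;, num, '' }.

{ -, ;, num, '' }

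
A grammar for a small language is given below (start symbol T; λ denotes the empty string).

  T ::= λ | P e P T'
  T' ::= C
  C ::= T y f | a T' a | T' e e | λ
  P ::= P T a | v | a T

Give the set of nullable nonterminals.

Directly nullable (have an λ-production): T, C.
T' ::= C with every symbol nullable, so T' is nullable.
No other nonterminal has a production whose RHS symbols are all nullable.

{ C, T, T' }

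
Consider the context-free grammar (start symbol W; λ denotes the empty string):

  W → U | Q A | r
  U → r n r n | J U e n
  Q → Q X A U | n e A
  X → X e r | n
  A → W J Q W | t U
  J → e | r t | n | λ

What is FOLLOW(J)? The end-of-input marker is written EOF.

In U → J U e n: add FIRST(U e n) = { e, n, r }.
In A → W J Q W: add FIRST(Q W) = { n }.
Union: FOLLOW(J) = { e, n, r }.

{ e, n, r }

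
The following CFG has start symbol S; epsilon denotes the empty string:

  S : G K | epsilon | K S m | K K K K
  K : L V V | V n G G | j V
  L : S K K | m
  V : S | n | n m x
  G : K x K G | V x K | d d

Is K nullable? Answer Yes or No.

No

Nullable nonterminals: S, V.
No production of K has an RHS whose symbols are all nullable, so K is not nullable.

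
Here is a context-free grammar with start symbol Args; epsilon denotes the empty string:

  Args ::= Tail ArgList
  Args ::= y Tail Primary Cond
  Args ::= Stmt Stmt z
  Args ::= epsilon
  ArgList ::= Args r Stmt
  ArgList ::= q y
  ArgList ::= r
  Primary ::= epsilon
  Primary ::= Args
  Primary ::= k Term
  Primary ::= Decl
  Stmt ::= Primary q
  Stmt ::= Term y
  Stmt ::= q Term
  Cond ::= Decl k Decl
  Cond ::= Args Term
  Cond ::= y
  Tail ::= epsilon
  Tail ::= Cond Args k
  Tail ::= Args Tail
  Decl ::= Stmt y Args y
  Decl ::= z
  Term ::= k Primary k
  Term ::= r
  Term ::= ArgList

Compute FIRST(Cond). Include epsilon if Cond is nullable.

From Cond ::= Decl k Decl: add FIRST(Decl) = { k, q, r, y, z }.
From Cond ::= Args Term: Args nullable, take FIRST(Args) ∪ FIRST(Term) = { k, q, r, y, z }.
Cond ::= y contributes {y}.
Union: FIRST(Cond) = { k, q, r, y, z }.

{ k, q, r, y, z }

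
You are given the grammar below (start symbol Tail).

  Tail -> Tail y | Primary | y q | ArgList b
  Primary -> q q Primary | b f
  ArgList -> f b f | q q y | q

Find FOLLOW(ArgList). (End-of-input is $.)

{ b }

In Tail -> ArgList b: add FIRST(b) = { b }.
Union: FOLLOW(ArgList) = { b }.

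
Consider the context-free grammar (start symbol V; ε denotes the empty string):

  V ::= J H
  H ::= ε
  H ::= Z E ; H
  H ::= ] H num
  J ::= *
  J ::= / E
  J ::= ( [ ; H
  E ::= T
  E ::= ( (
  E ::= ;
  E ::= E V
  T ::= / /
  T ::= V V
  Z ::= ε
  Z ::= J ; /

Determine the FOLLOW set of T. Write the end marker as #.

{ #, (, *, /, ;, ] }

In E ::= T: T is at the end, add FOLLOW(E) = { #, (, *, /, ;, ] }.
Union: FOLLOW(T) = { #, (, *, /, ;, ] }.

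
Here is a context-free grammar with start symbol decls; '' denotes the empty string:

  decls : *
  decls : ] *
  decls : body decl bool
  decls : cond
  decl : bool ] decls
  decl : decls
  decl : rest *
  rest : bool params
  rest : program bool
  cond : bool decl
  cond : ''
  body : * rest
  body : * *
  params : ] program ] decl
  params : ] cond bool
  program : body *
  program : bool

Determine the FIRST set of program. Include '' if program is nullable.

From program : body *: add FIRST(body) = { * }.
program : bool contributes {bool}.
Union: FIRST(program) = { *, bool }.

{ *, bool }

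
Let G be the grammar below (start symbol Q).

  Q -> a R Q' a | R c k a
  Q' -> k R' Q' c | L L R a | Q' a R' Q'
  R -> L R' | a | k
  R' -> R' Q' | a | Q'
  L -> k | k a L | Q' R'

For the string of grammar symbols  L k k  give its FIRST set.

Add FIRST(L) = { k }; L is not nullable, stop.

{ k }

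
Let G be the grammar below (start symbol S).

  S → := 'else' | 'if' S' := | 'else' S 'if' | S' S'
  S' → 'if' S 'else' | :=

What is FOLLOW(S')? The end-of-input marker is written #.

{ #, 'else', 'if', := }

In S → 'if' S' :=: add FIRST(:=) = { := }.
In S → S' S': add FIRST(S') = { 'if', := }.
In S → S' S': S' is at the end, add FOLLOW(S) = { #, 'else', 'if' }.
Union: FOLLOW(S') = { #, 'else', 'if', := }.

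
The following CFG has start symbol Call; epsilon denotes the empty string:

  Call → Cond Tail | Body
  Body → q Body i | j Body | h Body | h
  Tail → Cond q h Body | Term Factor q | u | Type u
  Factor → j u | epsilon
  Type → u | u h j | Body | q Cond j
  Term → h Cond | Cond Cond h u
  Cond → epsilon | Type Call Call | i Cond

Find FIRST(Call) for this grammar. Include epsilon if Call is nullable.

From Call → Cond Tail: Cond nullable, take FIRST(Cond) ∪ FIRST(Tail) = { h, i, j, q, u }.
From Call → Body: add FIRST(Body) = { h, j, q }.
Union: FIRST(Call) = { h, i, j, q, u }.

{ h, i, j, q, u }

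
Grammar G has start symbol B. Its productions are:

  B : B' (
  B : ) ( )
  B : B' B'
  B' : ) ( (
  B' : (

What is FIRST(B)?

From B : B' (: add FIRST(B') = { (, ) }.
B : ) ( ) contributes {)}.
From B : B' B': add FIRST(B') = { (, ) }.
Union: FIRST(B) = { (, ) }.

{ (, ) }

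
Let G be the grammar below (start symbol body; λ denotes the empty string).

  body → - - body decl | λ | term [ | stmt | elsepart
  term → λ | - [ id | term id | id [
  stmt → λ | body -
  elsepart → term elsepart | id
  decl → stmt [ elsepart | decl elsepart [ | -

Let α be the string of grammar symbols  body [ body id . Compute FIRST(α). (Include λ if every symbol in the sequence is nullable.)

Add FIRST(body)\{λ} = { -, [, id }; body is nullable, continue.
[ is a terminal; add {[} and stop.

{ -, [, id }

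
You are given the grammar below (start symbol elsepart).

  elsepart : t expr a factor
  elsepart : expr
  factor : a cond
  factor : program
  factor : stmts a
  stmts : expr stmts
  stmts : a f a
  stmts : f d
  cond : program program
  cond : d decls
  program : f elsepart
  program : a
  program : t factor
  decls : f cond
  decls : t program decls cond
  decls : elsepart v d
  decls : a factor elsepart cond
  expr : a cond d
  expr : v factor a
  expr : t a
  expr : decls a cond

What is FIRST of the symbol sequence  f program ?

f is a terminal; add {f} and stop.

{ f }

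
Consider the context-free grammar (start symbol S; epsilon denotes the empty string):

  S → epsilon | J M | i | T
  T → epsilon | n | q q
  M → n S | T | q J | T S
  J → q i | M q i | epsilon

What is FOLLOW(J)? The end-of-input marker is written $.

{ $, i, n, q }

In S → J M: add FIRST(M)\{epsilon} = { i, n, q }.
  Since M is nullable, also add FOLLOW(S) = { $, q }.
In M → q J: J is at the end, add FOLLOW(M) = { $, q }.
Union: FOLLOW(J) = { $, i, n, q }.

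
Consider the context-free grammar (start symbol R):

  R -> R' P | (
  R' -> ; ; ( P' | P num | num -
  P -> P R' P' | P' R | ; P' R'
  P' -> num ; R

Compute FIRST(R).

From R -> R' P: add FIRST(R') = { ;, num }.
R -> ( contributes {(}.
Union: FIRST(R) = { (, ;, num }.

{ (, ;, num }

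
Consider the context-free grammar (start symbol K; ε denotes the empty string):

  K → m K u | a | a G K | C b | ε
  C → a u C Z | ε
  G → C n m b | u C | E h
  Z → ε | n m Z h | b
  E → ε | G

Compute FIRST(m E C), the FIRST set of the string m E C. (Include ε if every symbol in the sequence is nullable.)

m is a terminal; add {m} and stop.

{ m }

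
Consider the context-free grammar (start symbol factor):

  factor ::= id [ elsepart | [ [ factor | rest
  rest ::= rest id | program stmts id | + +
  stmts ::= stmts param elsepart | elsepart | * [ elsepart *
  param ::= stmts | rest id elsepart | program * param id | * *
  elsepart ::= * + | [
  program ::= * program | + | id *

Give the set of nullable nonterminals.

{ } (none)

No nonterminal has an empty production or an RHS whose symbols are all nullable.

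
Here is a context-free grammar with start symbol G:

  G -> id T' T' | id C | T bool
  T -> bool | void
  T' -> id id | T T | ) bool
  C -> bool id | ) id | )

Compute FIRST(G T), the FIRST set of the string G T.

Add FIRST(G) = { bool, id, void }; G is not nullable, stop.

{ bool, id, void }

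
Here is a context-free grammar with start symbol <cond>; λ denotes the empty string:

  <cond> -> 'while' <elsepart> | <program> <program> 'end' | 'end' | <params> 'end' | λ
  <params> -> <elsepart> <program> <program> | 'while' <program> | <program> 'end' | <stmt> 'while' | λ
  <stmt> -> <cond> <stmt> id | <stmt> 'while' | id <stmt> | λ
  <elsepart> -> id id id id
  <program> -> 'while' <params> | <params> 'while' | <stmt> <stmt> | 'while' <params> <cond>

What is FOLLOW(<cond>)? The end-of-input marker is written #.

{ #, 'end', 'while', id }

<cond> is the start symbol, so # ∈ FOLLOW(<cond>).
In <stmt> -> <cond> <stmt> id: add FIRST(<stmt> id) = { 'end', 'while', id }.
In <program> -> 'while' <params> <cond>: <cond> is at the end, add FOLLOW(<program>) = { 'end', 'while', id }.
Union: FOLLOW(<cond>) = { #, 'end', 'while', id }.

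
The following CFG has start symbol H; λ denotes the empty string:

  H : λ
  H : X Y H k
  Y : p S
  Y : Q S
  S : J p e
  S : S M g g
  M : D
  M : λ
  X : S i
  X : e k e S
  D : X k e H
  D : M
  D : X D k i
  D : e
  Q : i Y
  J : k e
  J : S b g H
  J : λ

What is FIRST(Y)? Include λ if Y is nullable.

{ i, p }

Y : p S contributes {p}.
From Y : Q S: add FIRST(Q) = { i }.
Union: FIRST(Y) = { i, p }.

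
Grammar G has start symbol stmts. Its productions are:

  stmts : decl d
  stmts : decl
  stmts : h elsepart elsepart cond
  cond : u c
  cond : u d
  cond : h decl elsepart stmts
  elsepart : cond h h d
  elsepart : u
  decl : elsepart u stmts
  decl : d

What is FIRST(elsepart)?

{ h, u }

From elsepart : cond h h d: add FIRST(cond) = { h, u }.
elsepart : u contributes {u}.
Union: FIRST(elsepart) = { h, u }.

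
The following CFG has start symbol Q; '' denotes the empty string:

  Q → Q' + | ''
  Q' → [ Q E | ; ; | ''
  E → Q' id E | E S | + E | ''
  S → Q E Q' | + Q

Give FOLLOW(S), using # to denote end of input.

In E → E S: S is at the end, add FOLLOW(E) = { +, ;, [, id }.
Union: FOLLOW(S) = { +, ;, [, id }.

{ +, ;, [, id }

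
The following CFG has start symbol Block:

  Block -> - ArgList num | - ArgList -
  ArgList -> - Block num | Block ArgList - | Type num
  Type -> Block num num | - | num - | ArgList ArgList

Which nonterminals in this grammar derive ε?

{ } (none)

No nonterminal has an empty production or an RHS whose symbols are all nullable.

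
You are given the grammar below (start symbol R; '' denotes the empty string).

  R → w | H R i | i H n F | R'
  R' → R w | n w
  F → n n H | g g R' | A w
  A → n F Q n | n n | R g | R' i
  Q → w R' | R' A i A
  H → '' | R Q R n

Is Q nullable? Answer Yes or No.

Nullable nonterminals: H.
No production of Q has an RHS whose symbols are all nullable, so Q is not nullable.

No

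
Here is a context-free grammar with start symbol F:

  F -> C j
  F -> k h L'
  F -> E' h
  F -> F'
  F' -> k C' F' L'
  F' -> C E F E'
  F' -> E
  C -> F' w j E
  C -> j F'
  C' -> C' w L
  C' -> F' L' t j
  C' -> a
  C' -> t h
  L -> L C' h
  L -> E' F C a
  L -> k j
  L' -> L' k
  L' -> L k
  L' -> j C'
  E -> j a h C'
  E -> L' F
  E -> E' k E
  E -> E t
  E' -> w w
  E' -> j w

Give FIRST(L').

{ j, k, w }

From L' -> L' k: add FIRST(L') = { j, k, w }.
From L' -> L k: add FIRST(L) = { j, k, w }.
L' -> j C' contributes {j}.
Union: FIRST(L') = { j, k, w }.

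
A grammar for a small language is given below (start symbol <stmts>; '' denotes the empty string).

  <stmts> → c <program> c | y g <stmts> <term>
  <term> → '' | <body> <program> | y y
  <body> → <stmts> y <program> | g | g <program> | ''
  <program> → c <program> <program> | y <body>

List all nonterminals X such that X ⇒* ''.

Directly nullable (have an ''-production): <term>, <body>.
No other nonterminal has a production whose RHS symbols are all nullable.

{ <body>, <term> }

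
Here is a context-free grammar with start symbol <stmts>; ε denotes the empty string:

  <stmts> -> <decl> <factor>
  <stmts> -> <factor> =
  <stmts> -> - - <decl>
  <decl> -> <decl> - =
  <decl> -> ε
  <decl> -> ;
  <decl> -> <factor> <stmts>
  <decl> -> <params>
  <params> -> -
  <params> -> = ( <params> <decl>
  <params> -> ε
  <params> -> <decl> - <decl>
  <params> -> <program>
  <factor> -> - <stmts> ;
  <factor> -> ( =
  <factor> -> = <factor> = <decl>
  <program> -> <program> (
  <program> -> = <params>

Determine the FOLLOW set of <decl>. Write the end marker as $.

In <stmts> -> <decl> <factor>: add FIRST(<factor>) = { (, -, = }.
In <stmts> -> - - <decl>: <decl> is at the end, add FOLLOW(<stmts>) = { $, (, -, ;, = }.
In <decl> -> <decl> - =: add FIRST(- =) = { - }.
In <params> -> = ( <params> <decl>: <decl> is at the end, add FOLLOW(<params>) = { $, (, -, ;, = }.
In <params> -> <decl> - <decl>: add FIRST(- <decl>) = { - }.
In <params> -> <decl> - <decl>: <decl> is at the end, add FOLLOW(<params>) = { $, (, -, ;, = }.
In <factor> -> = <factor> = <decl>: <decl> is at the end, add FOLLOW(<factor>) = { $, (, -, ;, = }.
Union: FOLLOW(<decl>) = { $, (, -, ;, = }.

{ $, (, -, ;, = }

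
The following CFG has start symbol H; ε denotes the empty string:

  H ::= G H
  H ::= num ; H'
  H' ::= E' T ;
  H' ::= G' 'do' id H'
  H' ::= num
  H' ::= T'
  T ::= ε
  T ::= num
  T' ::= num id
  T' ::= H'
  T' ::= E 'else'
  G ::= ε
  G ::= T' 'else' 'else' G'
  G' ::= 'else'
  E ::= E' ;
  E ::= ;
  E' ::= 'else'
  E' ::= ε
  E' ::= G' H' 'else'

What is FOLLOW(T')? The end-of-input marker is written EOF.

In H' ::= T': T' is at the end, add FOLLOW(H') = { EOF, 'else' }.
In G ::= T' 'else' 'else' G': add FIRST('else' 'else' G') = { 'else' }.
Union: FOLLOW(T') = { EOF, 'else' }.

{ EOF, 'else' }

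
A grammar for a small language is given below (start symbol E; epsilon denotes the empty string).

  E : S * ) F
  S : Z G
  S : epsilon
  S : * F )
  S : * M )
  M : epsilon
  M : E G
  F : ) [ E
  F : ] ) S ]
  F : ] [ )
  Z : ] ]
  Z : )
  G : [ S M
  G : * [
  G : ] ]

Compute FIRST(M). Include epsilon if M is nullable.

M : epsilon contributes epsilon.
From M : E G: add FIRST(E) = { ), *, ] }.
Union: FIRST(M) = { ), *, ], epsilon }.

{ ), *, ], epsilon }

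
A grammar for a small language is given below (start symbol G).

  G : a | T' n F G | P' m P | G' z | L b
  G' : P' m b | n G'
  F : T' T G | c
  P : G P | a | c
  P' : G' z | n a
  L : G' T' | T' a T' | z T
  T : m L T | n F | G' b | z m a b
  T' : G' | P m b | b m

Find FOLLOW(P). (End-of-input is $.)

In G : P' m P: P is at the end, add FOLLOW(G) = { $, a, b, c, m, n, z }.
In P : G P: P is at the end, add FOLLOW(P) = { $, a, b, c, m, n, z }.
In T' : P m b: add FIRST(m b) = { m }.
Union: FOLLOW(P) = { $, a, b, c, m, n, z }.

{ $, a, b, c, m, n, z }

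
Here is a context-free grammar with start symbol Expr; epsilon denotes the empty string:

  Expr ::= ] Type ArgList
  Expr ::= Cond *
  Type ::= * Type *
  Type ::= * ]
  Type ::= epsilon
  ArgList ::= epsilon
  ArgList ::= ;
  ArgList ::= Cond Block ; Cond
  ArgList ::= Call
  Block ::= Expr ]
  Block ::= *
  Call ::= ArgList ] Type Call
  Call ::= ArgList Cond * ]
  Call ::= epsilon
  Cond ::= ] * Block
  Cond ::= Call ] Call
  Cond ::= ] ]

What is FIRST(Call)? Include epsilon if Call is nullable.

From Call ::= ArgList ] Type Call: ArgList nullable, take FIRST(ArgList) ∪ {]} = { ;, ] }.
From Call ::= ArgList Cond * ]: ArgList nullable, take FIRST(ArgList) ∪ FIRST(Cond) = { ;, ] }.
Call ::= epsilon contributes epsilon.
Union: FIRST(Call) = { ;, ], epsilon }.

{ ;, ], epsilon }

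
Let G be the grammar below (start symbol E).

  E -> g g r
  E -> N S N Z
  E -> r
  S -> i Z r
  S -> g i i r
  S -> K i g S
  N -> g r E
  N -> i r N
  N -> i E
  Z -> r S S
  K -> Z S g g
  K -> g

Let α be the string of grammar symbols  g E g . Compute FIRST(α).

g is a terminal; add {g} and stop.

{ g }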